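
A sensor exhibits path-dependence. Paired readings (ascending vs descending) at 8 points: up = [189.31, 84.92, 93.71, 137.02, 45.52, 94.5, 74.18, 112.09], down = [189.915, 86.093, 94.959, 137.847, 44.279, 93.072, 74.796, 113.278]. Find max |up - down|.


|189.31 - 189.915| = 0.6050
|84.92 - 86.093| = 1.1730
|93.71 - 94.959| = 1.2490
|137.02 - 137.847| = 0.8270
|45.52 - 44.279| = 1.2410
|94.5 - 93.072| = 1.4280
|74.18 - 74.796| = 0.6160
|112.09 - 113.278| = 1.1880
hysteresis = max(diffs) = 1.4280

1.4280


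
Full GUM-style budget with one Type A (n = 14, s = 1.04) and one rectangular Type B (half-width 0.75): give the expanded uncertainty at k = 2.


u_A = s / sqrt(n) = 1.04 / sqrt(14) = 0.27795169
u_B = half_width / sqrt(3) = 0.75 / sqrt(3) = 0.4330127
uc = sqrt(u_A^2 + u_B^2) = sqrt(0.27795169^2 + 0.4330127^2) = 0.51454557
U = k * uc = 2 * 0.51454557
U = 1.0291

1.0291


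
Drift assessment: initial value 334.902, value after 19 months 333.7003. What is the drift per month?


rate = (v2 - v1) / months
= (333.7003 - 334.902) / 19
= -1.2017 / 19
= -0.0632

-0.0632


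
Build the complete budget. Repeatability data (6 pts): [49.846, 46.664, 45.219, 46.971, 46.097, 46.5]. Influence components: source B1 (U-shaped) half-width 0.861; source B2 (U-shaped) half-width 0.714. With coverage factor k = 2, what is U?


mean = (49.846 + 46.664 + 45.219 + 46.971 + 46.097 + 46.5) / 6 = 46.88283333
s = sqrt(sum((x - mean)^2)/(n-1)) = 1.5727972
u_A = s / sqrt(n) = 1.5727972 / sqrt(6) = 0.64209177
u_B1 = 0.861 / sqrt(2) = 0.60881894
u_B2 = 0.714 / sqrt(2) = 0.50487424
uc = sqrt(0.64209177^2 + 0.60881894^2 + 0.50487424^2) = 1.0187445
U = k * uc = 2 * 1.0187445
U = 2.0375

2.0375


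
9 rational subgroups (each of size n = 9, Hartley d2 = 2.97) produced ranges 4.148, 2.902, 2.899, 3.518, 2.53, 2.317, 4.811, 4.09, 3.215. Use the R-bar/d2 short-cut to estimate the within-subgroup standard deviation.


R_bar = (4.148 + 2.902 + 2.899 + 3.518 + 2.53 + 2.317 + 4.811 + 4.09 + 3.215) / 9
R_bar = 30.43 / 9 = 3.3811111
sigma_hat = R_bar / d2 = 3.3811111 / 2.97 = 1.1384

1.1384


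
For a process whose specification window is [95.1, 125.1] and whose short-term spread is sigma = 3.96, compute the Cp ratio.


Cp = (USL - LSL) / (6 * sigma)
= (125.1 - 95.1) / (6 * 3.96)
= 30.0000 / 23.7600
= 1.2626

1.2626


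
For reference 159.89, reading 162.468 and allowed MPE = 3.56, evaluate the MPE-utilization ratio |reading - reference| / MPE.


e = indication - reference = 162.468 - 159.89 = 2.5780
|e| = 2.5780
ratio = |e| / MPE = 2.5780 / 3.56
ratio = 0.7242

0.7242


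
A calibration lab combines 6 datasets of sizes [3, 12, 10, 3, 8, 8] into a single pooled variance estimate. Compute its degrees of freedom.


nu = sum_i (n_i - 1)
nu = ((3 - 1) + (12 - 1) + (10 - 1) + (3 - 1) + (8 - 1) + (8 - 1))
nu = 2 + 11 + 9 + 2 + 7 + 7
nu = 38

38


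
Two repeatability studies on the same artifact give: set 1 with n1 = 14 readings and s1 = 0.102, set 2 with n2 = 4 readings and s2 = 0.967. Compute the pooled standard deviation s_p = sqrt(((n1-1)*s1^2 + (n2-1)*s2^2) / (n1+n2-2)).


s_p = sqrt(((n1-1)*s1^2 + (n2-1)*s2^2) / (n1+n2-2))
numerator = (14-1)*0.102^2 + (4-1)*0.967^2 = 0.135252 + 2.805267 = 2.940519
denominator = 14 + 4 - 2 = 16
s_p^2 = 2.940519 / 16 = 0.18378244
s_p = sqrt(0.18378244) = 0.4287

0.4287


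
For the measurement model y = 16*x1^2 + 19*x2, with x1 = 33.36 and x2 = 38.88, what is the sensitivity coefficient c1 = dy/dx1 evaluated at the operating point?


y = 16*x1^2 + 19*x2
dy/dx1 = 2*16*x1
Evaluate at x1 = 33.36: c1 = 32 * 33.36
c1 = 1067.5200

1067.5200


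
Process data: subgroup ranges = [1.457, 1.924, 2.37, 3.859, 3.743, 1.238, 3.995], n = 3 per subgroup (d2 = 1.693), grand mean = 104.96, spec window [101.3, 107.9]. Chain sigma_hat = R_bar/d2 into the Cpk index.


R_bar = (1.457 + 1.924 + 2.37 + 3.859 + 3.743 + 1.238 + 3.995) / 7 = 2.6551429
sigma = R_bar / d2 = 2.6551429 / 1.693 = 1.5683065
Cp = (USL - LSL)/(6*sigma) = (107.9 - 101.3)/(6*1.5683065) = 0.7014
Cpu = (107.9 - 104.96)/(3*1.5683065) = 0.6249
Cpl = (104.96 - 101.3)/(3*1.5683065) = 0.7779
Cpk = min(Cpu, Cpl) = 0.6249

0.6249


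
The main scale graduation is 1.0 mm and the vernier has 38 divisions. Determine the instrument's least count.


LC = MSD / n_div
= 1.0 / 38
= 0.0263

0.0263


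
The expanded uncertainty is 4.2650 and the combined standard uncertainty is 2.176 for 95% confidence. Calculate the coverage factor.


k = U / uc
k = 4.2650 / 2.176
k = 1.96

1.96


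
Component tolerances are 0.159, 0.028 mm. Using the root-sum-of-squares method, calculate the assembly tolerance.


RSS = sqrt(0.159^2 + 0.028^2)
= sqrt(0.026065)
= 0.1614

0.1614


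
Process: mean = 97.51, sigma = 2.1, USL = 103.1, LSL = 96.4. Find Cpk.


Cpu = (USL - mean) / (3*sigma) = (103.1 - 97.51) / (3*2.1) = 0.8873
Cpl = (mean - LSL) / (3*sigma) = (97.51 - 96.4) / (3*2.1) = 0.1762
Cpk = min(Cpu, Cpl) = 0.1762

0.1762


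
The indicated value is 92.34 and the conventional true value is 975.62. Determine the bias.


Systematic error = measured - true
= 92.34 - 975.62
= -883.2800

-883.2800


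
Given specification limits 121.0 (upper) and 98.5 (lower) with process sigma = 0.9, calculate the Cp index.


Cp = (USL - LSL) / (6 * sigma)
= (121.0 - 98.5) / (6 * 0.9)
= 22.5000 / 5.4000
= 4.1667

4.1667


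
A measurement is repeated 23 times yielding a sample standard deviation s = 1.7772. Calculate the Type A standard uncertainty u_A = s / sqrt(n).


u_A = s / sqrt(n)
u_A = 1.7772 / sqrt(23)
u_A = 1.7772 / 4.7958315
u_A = 0.3706

0.3706


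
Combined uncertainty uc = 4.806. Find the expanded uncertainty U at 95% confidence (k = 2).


U = k * uc
U = 2 * 4.806
U = 9.6120

9.6120


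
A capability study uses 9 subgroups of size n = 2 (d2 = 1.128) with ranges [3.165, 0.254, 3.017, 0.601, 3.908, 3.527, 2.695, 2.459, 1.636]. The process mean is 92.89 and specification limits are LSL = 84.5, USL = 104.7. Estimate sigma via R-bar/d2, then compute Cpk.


R_bar = (3.165 + 0.254 + 3.017 + 0.601 + 3.908 + 3.527 + 2.695 + 2.459 + 1.636) / 9 = 2.3624444
sigma = R_bar / d2 = 2.3624444 / 1.128 = 2.0943656
Cp = (USL - LSL)/(6*sigma) = (104.7 - 84.5)/(6*2.0943656) = 1.6075
Cpu = (104.7 - 92.89)/(3*2.0943656) = 1.8796
Cpl = (92.89 - 84.5)/(3*2.0943656) = 1.3353
Cpk = min(Cpu, Cpl) = 1.3353

1.3353


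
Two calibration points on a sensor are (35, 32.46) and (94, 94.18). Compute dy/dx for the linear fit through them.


slope = (y2 - y1) / (x2 - x1)
= (94.18 - 32.46) / (94 - 35)
= 61.7200 / 59
= 1.0461

1.0461


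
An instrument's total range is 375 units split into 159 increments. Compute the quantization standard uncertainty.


resolution = range / divisions
resolution = 375 / 159 = 2.3584906
u_res = resolution / (2*sqrt(3))
u_res = 2.3584906 / 3.4641016
u_res = 0.6808

0.6808


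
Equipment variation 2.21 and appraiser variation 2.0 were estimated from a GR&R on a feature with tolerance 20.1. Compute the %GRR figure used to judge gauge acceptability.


GRR = sqrt(EV^2 + AV^2) = sqrt(2.21^2 + 2.0^2) = 2.9806207
%GRR = GRR / tol * 100 = 2.9806207 / 20.1 * 100
%GRR = 14.8290

14.8290


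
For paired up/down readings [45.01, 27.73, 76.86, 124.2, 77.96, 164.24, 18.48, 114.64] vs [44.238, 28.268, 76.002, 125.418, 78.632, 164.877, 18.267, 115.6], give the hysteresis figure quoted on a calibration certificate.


|45.01 - 44.238| = 0.7720
|27.73 - 28.268| = 0.5380
|76.86 - 76.002| = 0.8580
|124.2 - 125.418| = 1.2180
|77.96 - 78.632| = 0.6720
|164.24 - 164.877| = 0.6370
|18.48 - 18.267| = 0.2130
|114.64 - 115.6| = 0.9600
hysteresis = max(diffs) = 1.2180

1.2180


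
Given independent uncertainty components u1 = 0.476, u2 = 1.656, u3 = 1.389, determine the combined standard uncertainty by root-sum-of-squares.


uc = sqrt(0.476^2 + 1.656^2 + 1.389^2)
uc = sqrt(4.898233)
uc = 2.2132

2.2132


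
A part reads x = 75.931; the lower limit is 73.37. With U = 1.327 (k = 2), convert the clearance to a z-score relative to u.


u = U / k = 1.327 / 2 = 0.6635
margin = |LSL - x| = |73.37 - 75.931| = 2.561
z = margin / u = 2.561 / 0.6635
z = 3.8598

3.8598


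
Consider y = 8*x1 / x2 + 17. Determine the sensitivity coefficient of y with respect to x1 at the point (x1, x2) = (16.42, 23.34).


y = 8*x1 / x2 + 17
dy/dx1 = 8/x2
Evaluate at x2 = 23.34: c1 = 8 / 23.34
c1 = 0.3428

0.3428


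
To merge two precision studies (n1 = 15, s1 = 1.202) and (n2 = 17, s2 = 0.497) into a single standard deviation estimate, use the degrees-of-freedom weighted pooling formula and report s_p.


s_p = sqrt(((n1-1)*s1^2 + (n2-1)*s2^2) / (n1+n2-2))
numerator = (15-1)*1.202^2 + (17-1)*0.497^2 = 20.227256 + 3.952144 = 24.1794
denominator = 15 + 17 - 2 = 30
s_p^2 = 24.1794 / 30 = 0.80598
s_p = sqrt(0.80598) = 0.8978

0.8978


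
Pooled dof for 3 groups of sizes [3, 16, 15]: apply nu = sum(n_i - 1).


nu = sum_i (n_i - 1)
nu = ((3 - 1) + (16 - 1) + (15 - 1))
nu = 2 + 15 + 14
nu = 31

31


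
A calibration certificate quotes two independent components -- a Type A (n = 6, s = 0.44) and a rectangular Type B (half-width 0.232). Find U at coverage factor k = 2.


u_A = s / sqrt(n) = 0.44 / sqrt(6) = 0.17962925
u_B = half_width / sqrt(3) = 0.232 / sqrt(3) = 0.13394526
uc = sqrt(u_A^2 + u_B^2) = sqrt(0.17962925^2 + 0.13394526^2) = 0.22407142
U = k * uc = 2 * 0.22407142
U = 0.4481

0.4481


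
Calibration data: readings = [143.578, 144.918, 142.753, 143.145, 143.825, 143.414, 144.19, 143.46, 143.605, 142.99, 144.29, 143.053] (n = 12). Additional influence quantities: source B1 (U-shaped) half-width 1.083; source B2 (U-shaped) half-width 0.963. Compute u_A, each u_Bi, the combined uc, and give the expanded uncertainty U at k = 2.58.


mean = (143.578 + 144.918 + 142.753 + 143.145 + 143.825 + 143.414 + 144.19 + 143.46 + 143.605 + 142.99 + 144.29 + 143.053) / 12 = 143.60175
s = sqrt(sum((x - mean)^2)/(n-1)) = 0.62248478
u_A = s / sqrt(n) = 0.62248478 / sqrt(12) = 0.17969588
u_B1 = 1.083 / sqrt(2) = 0.76579664
u_B2 = 0.963 / sqrt(2) = 0.68094383
uc = sqrt(0.17969588^2 + 0.76579664^2 + 0.68094383^2) = 1.040394
U = k * uc = 2.58 * 1.040394
U = 2.6842

2.6842


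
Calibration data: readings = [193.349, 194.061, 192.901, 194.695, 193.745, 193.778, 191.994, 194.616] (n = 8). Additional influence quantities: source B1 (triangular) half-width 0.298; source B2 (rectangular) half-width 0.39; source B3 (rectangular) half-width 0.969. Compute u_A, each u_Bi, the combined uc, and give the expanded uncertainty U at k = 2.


mean = (193.349 + 194.061 + 192.901 + 194.695 + 193.745 + 193.778 + 191.994 + 194.616) / 8 = 193.642375
s = sqrt(sum((x - mean)^2)/(n-1)) = 0.89546348
u_A = s / sqrt(n) = 0.89546348 / sqrt(8) = 0.31659415
u_B1 = 0.298 / sqrt(6) = 0.12165799
u_B2 = 0.39 / sqrt(3) = 0.2251666
u_B3 = 0.969 / sqrt(3) = 0.55945241
uc = sqrt(0.31659415^2 + 0.12165799^2 + 0.2251666^2 + 0.55945241^2) = 0.6918956
U = k * uc = 2 * 0.6918956
U = 1.3838

1.3838


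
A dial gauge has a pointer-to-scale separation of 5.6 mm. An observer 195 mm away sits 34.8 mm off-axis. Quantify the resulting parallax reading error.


error = h * offset / d
= 5.6 * 34.8 / 195
= 0.9994

0.9994


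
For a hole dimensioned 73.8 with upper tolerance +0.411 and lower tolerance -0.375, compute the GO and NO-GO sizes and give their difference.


GO = nominal - lower_tol (smallest hole = maximum material condition)
GO = 73.8 - 0.375 = 73.425
NO-GO = nominal + upper_tol (largest hole = least material condition)
NO-GO = 73.8 + 0.411 = 74.211
spread = NO-GO - GO = 74.211 - 73.425 = 0.7860

0.7860


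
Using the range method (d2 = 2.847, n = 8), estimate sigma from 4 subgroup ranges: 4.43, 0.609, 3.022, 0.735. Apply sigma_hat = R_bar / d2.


R_bar = (4.43 + 0.609 + 3.022 + 0.735) / 4
R_bar = 8.796 / 4 = 2.199
sigma_hat = R_bar / d2 = 2.199 / 2.847 = 0.7724

0.7724


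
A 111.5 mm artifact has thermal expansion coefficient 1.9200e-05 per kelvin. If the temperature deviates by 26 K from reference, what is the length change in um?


dL = L * alpha * dT
= 111.5 * 1.9200e-05 * 26
= 0.0556608 mm
dL_um = 0.0556608 * 1000 = 55.6608 um

55.6608


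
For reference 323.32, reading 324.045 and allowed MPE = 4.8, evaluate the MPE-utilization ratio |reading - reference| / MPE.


e = indication - reference = 324.045 - 323.32 = 0.7250
|e| = 0.7250
ratio = |e| / MPE = 0.7250 / 4.8
ratio = 0.1510

0.1510


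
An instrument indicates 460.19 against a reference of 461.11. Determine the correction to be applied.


Correction = standard - reading
= 461.11 - 460.19
= 0.9200

0.9200


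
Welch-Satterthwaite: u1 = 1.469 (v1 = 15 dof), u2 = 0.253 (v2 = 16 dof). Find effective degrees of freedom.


uc = sqrt(u1^2 + u2^2) = sqrt(1.469^2 + 0.253^2) = 1.4906274
v_eff = uc^4 / (u1^4/v1 + u2^4/v2)
= 1.4906274^4 / (1.469^4/15 + 0.253^4/16)
= 4.9371509 / 0.31070912
v_eff = 15.8899

15.8899


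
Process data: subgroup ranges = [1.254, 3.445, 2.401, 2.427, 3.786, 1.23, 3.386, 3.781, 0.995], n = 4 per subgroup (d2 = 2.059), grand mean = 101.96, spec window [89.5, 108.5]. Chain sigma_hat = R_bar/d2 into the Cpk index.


R_bar = (1.254 + 3.445 + 2.401 + 2.427 + 3.786 + 1.23 + 3.386 + 3.781 + 0.995) / 9 = 2.5227778
sigma = R_bar / d2 = 2.5227778 / 2.059 = 1.2252442
Cp = (USL - LSL)/(6*sigma) = (108.5 - 89.5)/(6*1.2252442) = 2.5845
Cpu = (108.5 - 101.96)/(3*1.2252442) = 1.7792
Cpl = (101.96 - 89.5)/(3*1.2252442) = 3.3898
Cpk = min(Cpu, Cpl) = 1.7792

1.7792


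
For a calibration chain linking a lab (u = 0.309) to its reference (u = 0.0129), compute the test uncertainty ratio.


TUR = u_lab / u_ref
= 0.309 / 0.0129
= 23.9535

23.9535


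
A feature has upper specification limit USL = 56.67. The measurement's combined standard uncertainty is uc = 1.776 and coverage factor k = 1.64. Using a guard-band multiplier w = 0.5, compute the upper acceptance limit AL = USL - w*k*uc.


U = k * uc = 1.64 * 1.776 = 2.91264
guard band g = w * U = 0.5 * 2.91264 = 1.45632
AL = USL - g = 56.67 - 1.45632
AL = 55.2137

55.2137


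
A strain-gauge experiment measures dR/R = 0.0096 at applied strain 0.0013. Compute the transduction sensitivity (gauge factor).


GF = (dR/R) / epsilon
= 0.0096 / 0.0013
= 7.3846

7.3846


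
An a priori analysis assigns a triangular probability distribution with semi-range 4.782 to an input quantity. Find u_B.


u_B = half_width / sqrt(6)
u_B = 4.782 / 2.4494897
u_B = 1.9522

1.9522


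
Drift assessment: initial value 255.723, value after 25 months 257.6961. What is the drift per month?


rate = (v2 - v1) / months
= (257.6961 - 255.723) / 25
= 1.9731 / 25
= 0.0789

0.0789


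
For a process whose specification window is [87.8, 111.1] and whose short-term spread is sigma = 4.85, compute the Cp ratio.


Cp = (USL - LSL) / (6 * sigma)
= (111.1 - 87.8) / (6 * 4.85)
= 23.3000 / 29.1000
= 0.8007

0.8007


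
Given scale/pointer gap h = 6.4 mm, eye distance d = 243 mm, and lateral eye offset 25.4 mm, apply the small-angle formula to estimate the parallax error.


error = h * offset / d
= 6.4 * 25.4 / 243
= 0.6690

0.6690


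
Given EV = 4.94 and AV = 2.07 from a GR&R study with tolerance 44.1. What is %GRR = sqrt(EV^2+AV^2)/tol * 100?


GRR = sqrt(EV^2 + AV^2) = sqrt(4.94^2 + 2.07^2) = 5.3561647
%GRR = GRR / tol * 100 = 5.3561647 / 44.1 * 100
%GRR = 12.1455

12.1455


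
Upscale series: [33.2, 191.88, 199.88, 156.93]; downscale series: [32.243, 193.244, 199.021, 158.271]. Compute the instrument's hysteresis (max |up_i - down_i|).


|33.2 - 32.243| = 0.9570
|191.88 - 193.244| = 1.3640
|199.88 - 199.021| = 0.8590
|156.93 - 158.271| = 1.3410
hysteresis = max(diffs) = 1.3640

1.3640


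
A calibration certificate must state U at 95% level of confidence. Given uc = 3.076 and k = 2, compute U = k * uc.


U = k * uc
U = 2 * 3.076
U = 6.1520

6.1520


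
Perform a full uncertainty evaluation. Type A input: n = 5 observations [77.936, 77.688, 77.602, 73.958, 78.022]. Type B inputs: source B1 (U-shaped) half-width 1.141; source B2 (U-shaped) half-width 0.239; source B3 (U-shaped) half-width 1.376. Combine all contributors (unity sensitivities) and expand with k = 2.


mean = (77.936 + 77.688 + 77.602 + 73.958 + 78.022) / 5 = 77.0412
s = sqrt(sum((x - mean)^2)/(n-1)) = 1.7321666
u_A = s / sqrt(n) = 1.7321666 / sqrt(5) = 0.77464845
u_B1 = 1.141 / sqrt(2) = 0.80680884
u_B2 = 0.239 / sqrt(2) = 0.16899852
u_B3 = 1.376 / sqrt(2) = 0.97297893
uc = sqrt(0.77464845^2 + 0.80680884^2 + 0.16899852^2 + 0.97297893^2) = 1.4920688
U = k * uc = 2 * 1.4920688
U = 2.9841

2.9841


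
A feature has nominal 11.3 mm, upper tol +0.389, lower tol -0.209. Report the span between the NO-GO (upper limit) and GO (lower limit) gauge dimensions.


GO = nominal - lower_tol (smallest hole = maximum material condition)
GO = 11.3 - 0.209 = 11.091
NO-GO = nominal + upper_tol (largest hole = least material condition)
NO-GO = 11.3 + 0.389 = 11.689
spread = NO-GO - GO = 11.689 - 11.091 = 0.5980

0.5980


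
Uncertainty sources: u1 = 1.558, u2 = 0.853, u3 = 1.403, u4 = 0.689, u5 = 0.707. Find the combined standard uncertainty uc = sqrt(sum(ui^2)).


uc = sqrt(1.558^2 + 0.853^2 + 1.403^2 + 0.689^2 + 0.707^2)
uc = sqrt(6.097952)
uc = 2.4694

2.4694


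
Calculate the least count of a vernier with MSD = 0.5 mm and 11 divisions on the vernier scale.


LC = MSD / n_div
= 0.5 / 11
= 0.0455

0.0455


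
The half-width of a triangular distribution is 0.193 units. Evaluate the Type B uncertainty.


u_B = half_width / sqrt(6)
u_B = 0.193 / 2.4494897
u_B = 0.0788

0.0788


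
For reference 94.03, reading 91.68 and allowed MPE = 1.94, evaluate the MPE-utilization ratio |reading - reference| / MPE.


e = indication - reference = 91.68 - 94.03 = -2.3500
|e| = 2.3500
ratio = |e| / MPE = 2.3500 / 1.94
ratio = 1.2113

1.2113


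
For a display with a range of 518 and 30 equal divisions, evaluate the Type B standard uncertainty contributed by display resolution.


resolution = range / divisions
resolution = 518 / 30 = 17.266667
u_res = resolution / (2*sqrt(3))
u_res = 17.266667 / 3.4641016
u_res = 4.9845

4.9845


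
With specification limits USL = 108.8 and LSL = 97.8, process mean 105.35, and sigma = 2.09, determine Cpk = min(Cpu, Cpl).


Cpu = (USL - mean) / (3*sigma) = (108.8 - 105.35) / (3*2.09) = 0.5502
Cpl = (mean - LSL) / (3*sigma) = (105.35 - 97.8) / (3*2.09) = 1.2041
Cpk = min(Cpu, Cpl) = 0.5502

0.5502


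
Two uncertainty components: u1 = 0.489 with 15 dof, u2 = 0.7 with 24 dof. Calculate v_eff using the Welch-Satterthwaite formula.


uc = sqrt(u1^2 + u2^2) = sqrt(0.489^2 + 0.7^2) = 0.85388582
v_eff = uc^4 / (u1^4/v1 + u2^4/v2)
= 0.85388582^4 / (0.489^4/15 + 0.7^4/24)
= 0.53161742 / 0.01381609
v_eff = 38.4781

38.4781


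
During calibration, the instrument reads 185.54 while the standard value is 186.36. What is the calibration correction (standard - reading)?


Correction = standard - reading
= 186.36 - 185.54
= 0.8200

0.8200


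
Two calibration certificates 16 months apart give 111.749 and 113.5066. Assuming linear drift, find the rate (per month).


rate = (v2 - v1) / months
= (113.5066 - 111.749) / 16
= 1.7576 / 16
= 0.1099

0.1099


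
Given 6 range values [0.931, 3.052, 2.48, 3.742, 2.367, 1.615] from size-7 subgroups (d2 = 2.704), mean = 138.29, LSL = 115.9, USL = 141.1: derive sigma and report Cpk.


R_bar = (0.931 + 3.052 + 2.48 + 3.742 + 2.367 + 1.615) / 6 = 2.3645
sigma = R_bar / d2 = 2.3645 / 2.704 = 0.87444527
Cp = (USL - LSL)/(6*sigma) = (141.1 - 115.9)/(6*0.87444527) = 4.8030
Cpu = (141.1 - 138.29)/(3*0.87444527) = 1.0712
Cpl = (138.29 - 115.9)/(3*0.87444527) = 8.5349
Cpk = min(Cpu, Cpl) = 1.0712

1.0712


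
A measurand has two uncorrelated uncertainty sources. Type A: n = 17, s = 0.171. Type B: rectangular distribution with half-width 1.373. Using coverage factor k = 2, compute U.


u_A = s / sqrt(n) = 0.171 / sqrt(17) = 0.041473592
u_B = half_width / sqrt(3) = 1.373 / sqrt(3) = 0.79270192
uc = sqrt(u_A^2 + u_B^2) = sqrt(0.041473592^2 + 0.79270192^2) = 0.79378611
U = k * uc = 2 * 0.79378611
U = 1.5876

1.5876


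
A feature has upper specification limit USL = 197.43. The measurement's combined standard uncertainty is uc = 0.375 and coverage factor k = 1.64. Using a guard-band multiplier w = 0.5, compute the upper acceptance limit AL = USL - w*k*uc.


U = k * uc = 1.64 * 0.375 = 0.615
guard band g = w * U = 0.5 * 0.615 = 0.3075
AL = USL - g = 197.43 - 0.3075
AL = 197.1225

197.1225


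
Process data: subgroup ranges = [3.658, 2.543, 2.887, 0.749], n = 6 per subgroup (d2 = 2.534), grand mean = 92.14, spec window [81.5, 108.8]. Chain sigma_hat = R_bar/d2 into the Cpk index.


R_bar = (3.658 + 2.543 + 2.887 + 0.749) / 4 = 2.45925
sigma = R_bar / d2 = 2.45925 / 2.534 = 0.97050118
Cp = (USL - LSL)/(6*sigma) = (108.8 - 81.5)/(6*0.97050118) = 4.6883
Cpu = (108.8 - 92.14)/(3*0.97050118) = 5.7221
Cpl = (92.14 - 81.5)/(3*0.97050118) = 3.6545
Cpk = min(Cpu, Cpl) = 3.6545

3.6545


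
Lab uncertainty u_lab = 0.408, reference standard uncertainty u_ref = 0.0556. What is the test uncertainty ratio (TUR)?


TUR = u_lab / u_ref
= 0.408 / 0.0556
= 7.3381

7.3381


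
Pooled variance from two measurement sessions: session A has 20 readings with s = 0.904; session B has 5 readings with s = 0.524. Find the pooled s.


s_p = sqrt(((n1-1)*s1^2 + (n2-1)*s2^2) / (n1+n2-2))
numerator = (20-1)*0.904^2 + (5-1)*0.524^2 = 15.527104 + 1.098304 = 16.625408
denominator = 20 + 5 - 2 = 23
s_p^2 = 16.625408 / 23 = 0.72284383
s_p = sqrt(0.72284383) = 0.8502

0.8502


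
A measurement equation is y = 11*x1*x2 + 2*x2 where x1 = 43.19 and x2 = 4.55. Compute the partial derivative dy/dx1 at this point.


y = 11*x1*x2 + 2*x2
dy/dx1 = 11*x2
Evaluate at x2 = 4.55: c1 = 11 * 4.55
c1 = 50.0500

50.0500


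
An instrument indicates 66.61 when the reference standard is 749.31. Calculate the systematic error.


Systematic error = measured - true
= 66.61 - 749.31
= -682.7000

-682.7000


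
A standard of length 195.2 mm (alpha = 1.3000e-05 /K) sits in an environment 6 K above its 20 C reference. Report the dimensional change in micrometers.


dL = L * alpha * dT
= 195.2 * 1.3000e-05 * 6
= 0.0152256 mm
dL_um = 0.0152256 * 1000 = 15.2256 um

15.2256


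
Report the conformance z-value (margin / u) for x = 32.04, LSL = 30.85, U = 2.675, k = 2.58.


u = U / k = 2.675 / 2.58 = 1.0368217
margin = |LSL - x| = |30.85 - 32.04| = 1.19
z = margin / u = 1.19 / 1.0368217
z = 1.1477

1.1477


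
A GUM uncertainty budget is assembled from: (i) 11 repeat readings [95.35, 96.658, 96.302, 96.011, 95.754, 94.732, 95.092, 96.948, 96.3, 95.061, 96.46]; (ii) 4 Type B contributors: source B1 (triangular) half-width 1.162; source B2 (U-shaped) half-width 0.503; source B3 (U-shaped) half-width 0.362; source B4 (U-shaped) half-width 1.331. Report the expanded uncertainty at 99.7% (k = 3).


mean = (95.35 + 96.658 + 96.302 + 96.011 + 95.754 + 94.732 + 95.092 + 96.948 + 96.3 + 95.061 + 96.46) / 11 = 95.87890909
s = sqrt(sum((x - mean)^2)/(n-1)) = 0.7321424
u_A = s / sqrt(n) = 0.7321424 / sqrt(11) = 0.22074924
u_B1 = 1.162 / sqrt(6) = 0.47438451
u_B2 = 0.503 / sqrt(2) = 0.35567471
u_B3 = 0.362 / sqrt(2) = 0.25597265
u_B4 = 1.331 / sqrt(2) = 0.94115913
uc = sqrt(0.22074924^2 + 0.47438451^2 + 0.35567471^2 + 0.25597265^2 + 0.94115913^2) = 1.1625738
U = k * uc = 3 * 1.1625738
U = 3.4877

3.4877


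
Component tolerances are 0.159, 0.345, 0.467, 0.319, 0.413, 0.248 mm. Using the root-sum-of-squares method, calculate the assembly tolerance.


RSS = sqrt(0.159^2 + 0.345^2 + 0.467^2 + 0.319^2 + 0.413^2 + 0.248^2)
= sqrt(0.696229)
= 0.8344

0.8344


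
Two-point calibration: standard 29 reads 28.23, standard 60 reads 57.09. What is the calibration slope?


slope = (y2 - y1) / (x2 - x1)
= (57.09 - 28.23) / (60 - 29)
= 28.8600 / 31
= 0.9310

0.9310


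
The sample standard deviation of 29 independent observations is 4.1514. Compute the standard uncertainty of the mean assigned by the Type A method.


u_A = s / sqrt(n)
u_A = 4.1514 / sqrt(29)
u_A = 4.1514 / 5.3851648
u_A = 0.7709

0.7709


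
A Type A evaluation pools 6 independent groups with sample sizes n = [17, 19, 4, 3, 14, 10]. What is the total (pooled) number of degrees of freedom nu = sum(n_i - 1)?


nu = sum_i (n_i - 1)
nu = ((17 - 1) + (19 - 1) + (4 - 1) + (3 - 1) + (14 - 1) + (10 - 1))
nu = 16 + 18 + 3 + 2 + 13 + 9
nu = 61

61


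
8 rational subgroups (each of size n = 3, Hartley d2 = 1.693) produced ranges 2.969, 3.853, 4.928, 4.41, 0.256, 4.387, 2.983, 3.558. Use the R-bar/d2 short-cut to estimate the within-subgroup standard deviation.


R_bar = (2.969 + 3.853 + 4.928 + 4.41 + 0.256 + 4.387 + 2.983 + 3.558) / 8
R_bar = 27.344 / 8 = 3.418
sigma_hat = R_bar / d2 = 3.418 / 1.693 = 2.0189

2.0189


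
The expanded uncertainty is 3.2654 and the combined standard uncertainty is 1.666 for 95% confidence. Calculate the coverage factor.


k = U / uc
k = 3.2654 / 1.666
k = 1.96

1.96


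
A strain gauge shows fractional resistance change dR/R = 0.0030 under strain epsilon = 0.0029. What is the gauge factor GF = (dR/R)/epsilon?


GF = (dR/R) / epsilon
= 0.0030 / 0.0029
= 1.0345

1.0345


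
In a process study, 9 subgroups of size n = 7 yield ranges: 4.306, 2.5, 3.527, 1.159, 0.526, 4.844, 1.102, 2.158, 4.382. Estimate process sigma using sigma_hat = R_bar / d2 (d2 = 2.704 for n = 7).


R_bar = (4.306 + 2.5 + 3.527 + 1.159 + 0.526 + 4.844 + 1.102 + 2.158 + 4.382) / 9
R_bar = 24.504 / 9 = 2.7226667
sigma_hat = R_bar / d2 = 2.7226667 / 2.704 = 1.0069

1.0069


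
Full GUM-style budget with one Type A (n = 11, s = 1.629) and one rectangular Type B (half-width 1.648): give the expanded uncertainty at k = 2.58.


u_A = s / sqrt(n) = 1.629 / sqrt(11) = 0.49116198
u_B = half_width / sqrt(3) = 1.648 / sqrt(3) = 0.95147324
uc = sqrt(u_A^2 + u_B^2) = sqrt(0.49116198^2 + 0.95147324^2) = 1.0707667
U = k * uc = 2.58 * 1.0707667
U = 2.7626

2.7626


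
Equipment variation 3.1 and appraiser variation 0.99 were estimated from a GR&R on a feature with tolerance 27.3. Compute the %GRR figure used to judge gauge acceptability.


GRR = sqrt(EV^2 + AV^2) = sqrt(3.1^2 + 0.99^2) = 3.2542434
%GRR = GRR / tol * 100 = 3.2542434 / 27.3 * 100
%GRR = 11.9203

11.9203


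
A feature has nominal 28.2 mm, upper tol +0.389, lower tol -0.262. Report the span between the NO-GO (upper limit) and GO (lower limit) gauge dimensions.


GO = nominal - lower_tol (smallest hole = maximum material condition)
GO = 28.2 - 0.262 = 27.938
NO-GO = nominal + upper_tol (largest hole = least material condition)
NO-GO = 28.2 + 0.389 = 28.589
spread = NO-GO - GO = 28.589 - 27.938 = 0.6510

0.6510


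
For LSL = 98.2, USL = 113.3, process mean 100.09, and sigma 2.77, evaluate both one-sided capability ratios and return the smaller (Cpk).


Cpu = (USL - mean) / (3*sigma) = (113.3 - 100.09) / (3*2.77) = 1.5897
Cpl = (mean - LSL) / (3*sigma) = (100.09 - 98.2) / (3*2.77) = 0.2274
Cpk = min(Cpu, Cpl) = 0.2274

0.2274


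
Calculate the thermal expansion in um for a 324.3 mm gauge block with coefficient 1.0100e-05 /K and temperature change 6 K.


dL = L * alpha * dT
= 324.3 * 1.0100e-05 * 6
= 0.0196526 mm
dL_um = 0.0196526 * 1000 = 19.6526 um

19.6526


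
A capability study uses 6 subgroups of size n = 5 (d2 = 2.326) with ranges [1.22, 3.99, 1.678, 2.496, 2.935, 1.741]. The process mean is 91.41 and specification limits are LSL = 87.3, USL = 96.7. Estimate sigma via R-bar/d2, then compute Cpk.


R_bar = (1.22 + 3.99 + 1.678 + 2.496 + 2.935 + 1.741) / 6 = 2.3433333
sigma = R_bar / d2 = 2.3433333 / 2.326 = 1.007452
Cp = (USL - LSL)/(6*sigma) = (96.7 - 87.3)/(6*1.007452) = 1.5551
Cpu = (96.7 - 91.41)/(3*1.007452) = 1.7503
Cpl = (91.41 - 87.3)/(3*1.007452) = 1.3599
Cpk = min(Cpu, Cpl) = 1.3599

1.3599


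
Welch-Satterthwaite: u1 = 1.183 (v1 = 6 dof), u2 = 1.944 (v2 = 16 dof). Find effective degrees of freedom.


uc = sqrt(u1^2 + u2^2) = sqrt(1.183^2 + 1.944^2) = 2.2756592
v_eff = uc^4 / (u1^4/v1 + u2^4/v2)
= 2.2756592^4 / (1.183^4/6 + 1.944^4/16)
= 26.818155 / 1.2190451
v_eff = 21.9993

21.9993


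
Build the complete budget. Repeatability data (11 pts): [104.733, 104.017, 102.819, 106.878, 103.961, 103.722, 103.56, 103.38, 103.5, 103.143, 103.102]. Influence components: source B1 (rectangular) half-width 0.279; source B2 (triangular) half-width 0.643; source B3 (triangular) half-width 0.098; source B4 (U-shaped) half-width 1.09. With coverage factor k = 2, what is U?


mean = (104.733 + 104.017 + 102.819 + 106.878 + 103.961 + 103.722 + 103.56 + 103.38 + 103.5 + 103.143 + 103.102) / 11 = 103.8922727
s = sqrt(sum((x - mean)^2)/(n-1)) = 1.1196082
u_A = s / sqrt(n) = 1.1196082 / sqrt(11) = 0.33757457
u_B1 = 0.279 / sqrt(3) = 0.16108073
u_B2 = 0.643 / sqrt(6) = 0.26250365
u_B3 = 0.098 / sqrt(6) = 0.040008332
u_B4 = 1.09 / sqrt(2) = 0.77074639
uc = sqrt(0.33757457^2 + 0.16108073^2 + 0.26250365^2 + 0.040008332^2 + 0.77074639^2) = 0.89691829
U = k * uc = 2 * 0.89691829
U = 1.7938

1.7938


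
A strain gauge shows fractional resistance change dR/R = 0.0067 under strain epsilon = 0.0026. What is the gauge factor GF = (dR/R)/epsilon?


GF = (dR/R) / epsilon
= 0.0067 / 0.0026
= 2.5769

2.5769


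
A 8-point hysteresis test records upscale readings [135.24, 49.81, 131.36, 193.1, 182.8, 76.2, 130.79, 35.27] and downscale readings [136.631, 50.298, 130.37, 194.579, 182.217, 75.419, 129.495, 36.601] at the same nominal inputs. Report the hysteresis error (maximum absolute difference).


|135.24 - 136.631| = 1.3910
|49.81 - 50.298| = 0.4880
|131.36 - 130.37| = 0.9900
|193.1 - 194.579| = 1.4790
|182.8 - 182.217| = 0.5830
|76.2 - 75.419| = 0.7810
|130.79 - 129.495| = 1.2950
|35.27 - 36.601| = 1.3310
hysteresis = max(diffs) = 1.4790

1.4790


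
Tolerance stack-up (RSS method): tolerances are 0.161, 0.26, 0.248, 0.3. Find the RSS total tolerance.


RSS = sqrt(0.161^2 + 0.26^2 + 0.248^2 + 0.3^2)
= sqrt(0.245025)
= 0.4950

0.4950


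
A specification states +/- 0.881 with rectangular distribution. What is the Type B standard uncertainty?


u_B = half_width / sqrt(3)
u_B = 0.881 / 1.7320508
u_B = 0.5086

0.5086


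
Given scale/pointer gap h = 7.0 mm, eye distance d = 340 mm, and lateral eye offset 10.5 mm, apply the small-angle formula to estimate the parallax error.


error = h * offset / d
= 7.0 * 10.5 / 340
= 0.2162

0.2162


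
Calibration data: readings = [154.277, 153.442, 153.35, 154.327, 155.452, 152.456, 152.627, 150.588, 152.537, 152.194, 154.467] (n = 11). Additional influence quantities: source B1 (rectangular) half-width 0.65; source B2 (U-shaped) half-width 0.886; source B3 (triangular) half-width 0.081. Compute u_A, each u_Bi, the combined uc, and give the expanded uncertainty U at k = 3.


mean = (154.277 + 153.442 + 153.35 + 154.327 + 155.452 + 152.456 + 152.627 + 150.588 + 152.537 + 152.194 + 154.467) / 11 = 153.247
s = sqrt(sum((x - mean)^2)/(n-1)) = 1.3535003
u_A = s / sqrt(n) = 1.3535003 / sqrt(11) = 0.4080957
u_B1 = 0.65 / sqrt(3) = 0.37527767
u_B2 = 0.886 / sqrt(2) = 0.62649661
u_B3 = 0.081 / sqrt(6) = 0.033068112
uc = sqrt(0.4080957^2 + 0.37527767^2 + 0.62649661^2 + 0.033068112^2) = 0.83723768
U = k * uc = 3 * 0.83723768
U = 2.5117

2.5117


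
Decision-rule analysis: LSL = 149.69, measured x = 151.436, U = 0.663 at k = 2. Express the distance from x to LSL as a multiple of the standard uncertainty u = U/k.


u = U / k = 0.663 / 2 = 0.3315
margin = |LSL - x| = |149.69 - 151.436| = 1.746
z = margin / u = 1.746 / 0.3315
z = 5.2670

5.2670


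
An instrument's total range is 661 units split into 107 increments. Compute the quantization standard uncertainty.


resolution = range / divisions
resolution = 661 / 107 = 6.1775701
u_res = resolution / (2*sqrt(3))
u_res = 6.1775701 / 3.4641016
u_res = 1.7833

1.7833


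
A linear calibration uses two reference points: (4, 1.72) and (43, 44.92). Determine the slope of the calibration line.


slope = (y2 - y1) / (x2 - x1)
= (44.92 - 1.72) / (43 - 4)
= 43.2000 / 39
= 1.1077

1.1077


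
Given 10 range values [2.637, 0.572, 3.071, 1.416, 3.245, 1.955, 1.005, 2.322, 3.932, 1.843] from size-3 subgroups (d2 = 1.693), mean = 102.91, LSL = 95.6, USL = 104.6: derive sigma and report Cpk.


R_bar = (2.637 + 0.572 + 3.071 + 1.416 + 3.245 + 1.955 + 1.005 + 2.322 + 3.932 + 1.843) / 10 = 2.1998
sigma = R_bar / d2 = 2.1998 / 1.693 = 1.2993503
Cp = (USL - LSL)/(6*sigma) = (104.6 - 95.6)/(6*1.2993503) = 1.1544
Cpu = (104.6 - 102.91)/(3*1.2993503) = 0.4336
Cpl = (102.91 - 95.6)/(3*1.2993503) = 1.8753
Cpk = min(Cpu, Cpl) = 0.4336

0.4336


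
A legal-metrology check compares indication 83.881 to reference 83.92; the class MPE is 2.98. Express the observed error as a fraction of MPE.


e = indication - reference = 83.881 - 83.92 = -0.0390
|e| = 0.0390
ratio = |e| / MPE = 0.0390 / 2.98
ratio = 0.0131

0.0131


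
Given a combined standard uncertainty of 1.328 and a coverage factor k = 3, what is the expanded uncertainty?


U = k * uc
U = 3 * 1.328
U = 3.9840

3.9840


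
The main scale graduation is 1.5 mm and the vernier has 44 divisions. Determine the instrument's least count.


LC = MSD / n_div
= 1.5 / 44
= 0.0341

0.0341


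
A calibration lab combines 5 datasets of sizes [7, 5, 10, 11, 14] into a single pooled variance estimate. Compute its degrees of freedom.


nu = sum_i (n_i - 1)
nu = ((7 - 1) + (5 - 1) + (10 - 1) + (11 - 1) + (14 - 1))
nu = 6 + 4 + 9 + 10 + 13
nu = 42

42


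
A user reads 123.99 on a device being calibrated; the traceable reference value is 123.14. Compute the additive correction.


Correction = standard - reading
= 123.14 - 123.99
= -0.8500

-0.8500


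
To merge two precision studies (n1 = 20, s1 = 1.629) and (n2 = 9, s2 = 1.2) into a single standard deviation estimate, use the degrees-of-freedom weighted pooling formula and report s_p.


s_p = sqrt(((n1-1)*s1^2 + (n2-1)*s2^2) / (n1+n2-2))
numerator = (20-1)*1.629^2 + (9-1)*1.2^2 = 50.419179 + 11.52 = 61.939179
denominator = 20 + 9 - 2 = 27
s_p^2 = 61.939179 / 27 = 2.2940437
s_p = sqrt(2.2940437) = 1.5146

1.5146


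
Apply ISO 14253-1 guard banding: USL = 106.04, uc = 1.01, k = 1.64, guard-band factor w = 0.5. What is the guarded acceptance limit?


U = k * uc = 1.64 * 1.01 = 1.6564
guard band g = w * U = 0.5 * 1.6564 = 0.8282
AL = USL - g = 106.04 - 0.8282
AL = 105.2118

105.2118


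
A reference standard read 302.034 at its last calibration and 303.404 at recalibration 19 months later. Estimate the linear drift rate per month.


rate = (v2 - v1) / months
= (303.404 - 302.034) / 19
= 1.3700 / 19
= 0.0721

0.0721


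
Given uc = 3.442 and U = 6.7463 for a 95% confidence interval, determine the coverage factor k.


k = U / uc
k = 6.7463 / 3.442
k = 1.96

1.96


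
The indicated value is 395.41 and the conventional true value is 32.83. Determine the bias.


Systematic error = measured - true
= 395.41 - 32.83
= 362.5800

362.5800


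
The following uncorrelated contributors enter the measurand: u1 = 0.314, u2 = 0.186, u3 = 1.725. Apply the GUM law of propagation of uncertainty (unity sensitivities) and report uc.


uc = sqrt(0.314^2 + 0.186^2 + 1.725^2)
uc = sqrt(3.108817)
uc = 1.7632

1.7632


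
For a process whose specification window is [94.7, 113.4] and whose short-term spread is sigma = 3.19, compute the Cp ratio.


Cp = (USL - LSL) / (6 * sigma)
= (113.4 - 94.7) / (6 * 3.19)
= 18.7000 / 19.1400
= 0.9770

0.9770


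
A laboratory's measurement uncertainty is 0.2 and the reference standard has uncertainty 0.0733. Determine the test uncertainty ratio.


TUR = u_lab / u_ref
= 0.2 / 0.0733
= 2.7285

2.7285


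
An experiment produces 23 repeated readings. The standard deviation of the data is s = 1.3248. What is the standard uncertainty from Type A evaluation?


u_A = s / sqrt(n)
u_A = 1.3248 / sqrt(23)
u_A = 1.3248 / 4.7958315
u_A = 0.2762

0.2762


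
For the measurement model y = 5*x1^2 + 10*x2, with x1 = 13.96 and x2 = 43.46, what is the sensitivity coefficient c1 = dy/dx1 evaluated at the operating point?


y = 5*x1^2 + 10*x2
dy/dx1 = 2*5*x1
Evaluate at x1 = 13.96: c1 = 10 * 13.96
c1 = 139.6000

139.6000


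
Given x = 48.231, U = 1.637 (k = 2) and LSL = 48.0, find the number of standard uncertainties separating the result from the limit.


u = U / k = 1.637 / 2 = 0.8185
margin = |LSL - x| = |48.0 - 48.231| = 0.231
z = margin / u = 0.231 / 0.8185
z = 0.2822

0.2822


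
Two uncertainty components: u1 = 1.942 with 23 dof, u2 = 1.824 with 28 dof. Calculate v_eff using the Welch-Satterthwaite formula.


uc = sqrt(u1^2 + u2^2) = sqrt(1.942^2 + 1.824^2) = 2.664271
v_eff = uc^4 / (u1^4/v1 + u2^4/v2)
= 2.664271^4 / (1.942^4/23 + 1.824^4/28)
= 50.38643 / 1.0137126
v_eff = 49.7048

49.7048


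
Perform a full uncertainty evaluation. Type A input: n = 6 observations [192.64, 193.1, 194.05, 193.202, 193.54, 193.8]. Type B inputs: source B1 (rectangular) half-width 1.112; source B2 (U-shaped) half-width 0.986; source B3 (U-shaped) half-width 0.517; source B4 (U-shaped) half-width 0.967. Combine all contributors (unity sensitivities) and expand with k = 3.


mean = (192.64 + 193.1 + 194.05 + 193.202 + 193.54 + 193.8) / 6 = 193.3886667
s = sqrt(sum((x - mean)^2)/(n-1)) = 0.51149454
u_A = s / sqrt(n) = 0.51149454 / sqrt(6) = 0.20881677
u_B1 = 1.112 / sqrt(3) = 0.6420135
u_B2 = 0.986 / sqrt(2) = 0.69720729
u_B3 = 0.517 / sqrt(2) = 0.36557421
u_B4 = 0.967 / sqrt(2) = 0.68377226
uc = sqrt(0.20881677^2 + 0.6420135^2 + 0.69720729^2 + 0.36557421^2 + 0.68377226^2) = 1.2422048
U = k * uc = 3 * 1.2422048
U = 3.7266

3.7266


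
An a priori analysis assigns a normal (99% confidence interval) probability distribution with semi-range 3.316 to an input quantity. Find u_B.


u_B = half_width / 2.576
u_B = 3.316 / 2.576
u_B = 1.2873

1.2873


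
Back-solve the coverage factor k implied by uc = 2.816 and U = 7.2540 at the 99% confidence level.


k = U / uc
k = 7.2540 / 2.816
k = 2.576

2.576


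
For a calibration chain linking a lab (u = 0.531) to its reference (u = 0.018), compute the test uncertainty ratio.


TUR = u_lab / u_ref
= 0.531 / 0.018
= 29.5000

29.5000


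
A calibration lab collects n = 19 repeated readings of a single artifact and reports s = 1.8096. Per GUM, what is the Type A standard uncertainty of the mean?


u_A = s / sqrt(n)
u_A = 1.8096 / sqrt(19)
u_A = 1.8096 / 4.3588989
u_A = 0.4152

0.4152


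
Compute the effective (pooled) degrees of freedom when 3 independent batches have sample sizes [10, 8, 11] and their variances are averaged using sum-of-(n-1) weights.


nu = sum_i (n_i - 1)
nu = ((10 - 1) + (8 - 1) + (11 - 1))
nu = 9 + 7 + 10
nu = 26

26


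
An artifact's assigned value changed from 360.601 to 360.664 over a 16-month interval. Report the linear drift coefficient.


rate = (v2 - v1) / months
= (360.664 - 360.601) / 16
= 0.0630 / 16
= 0.0039

0.0039


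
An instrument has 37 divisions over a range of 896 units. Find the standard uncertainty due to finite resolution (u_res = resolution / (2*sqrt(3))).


resolution = range / divisions
resolution = 896 / 37 = 24.216216
u_res = resolution / (2*sqrt(3))
u_res = 24.216216 / 3.4641016
u_res = 6.9906

6.9906


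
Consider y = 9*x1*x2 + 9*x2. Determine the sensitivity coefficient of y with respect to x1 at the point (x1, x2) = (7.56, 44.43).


y = 9*x1*x2 + 9*x2
dy/dx1 = 9*x2
Evaluate at x2 = 44.43: c1 = 9 * 44.43
c1 = 399.8700

399.8700


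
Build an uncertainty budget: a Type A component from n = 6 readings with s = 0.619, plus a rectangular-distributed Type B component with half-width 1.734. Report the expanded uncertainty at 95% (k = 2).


u_A = s / sqrt(n) = 0.619 / sqrt(6) = 0.25270569
u_B = half_width / sqrt(3) = 1.734 / sqrt(3) = 1.0011254
uc = sqrt(u_A^2 + u_B^2) = sqrt(0.25270569^2 + 1.0011254^2) = 1.0325271
U = k * uc = 2 * 1.0325271
U = 2.0651

2.0651
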